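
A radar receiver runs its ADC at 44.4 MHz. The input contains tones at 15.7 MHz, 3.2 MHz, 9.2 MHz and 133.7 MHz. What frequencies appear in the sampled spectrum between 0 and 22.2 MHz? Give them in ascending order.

0.5 MHz, 3.2 MHz, 9.2 MHz, 15.7 MHz

fs/2 = 22.2 MHz.
15.7 MHz ≤ fs/2 = 22.2 MHz, passes unchanged.
3.2 MHz ≤ fs/2 = 22.2 MHz, passes unchanged.
9.2 MHz ≤ fs/2 = 22.2 MHz, passes unchanged.
133.7 MHz mod fs = 0.5 MHz.
0.5 MHz ≤ fs/2 = 22.2 MHz, appears at 0.5 MHz.
Distinct values: {0.5 MHz, 3.2 MHz, 9.2 MHz, 15.7 MHz}.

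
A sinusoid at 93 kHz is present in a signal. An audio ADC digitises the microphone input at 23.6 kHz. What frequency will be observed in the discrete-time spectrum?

93 kHz mod fs = 22.2 kHz.
22.2 kHz > fs/2 = 11.8 kHz, folds to fs − 22.2 kHz = 1.4 kHz.

1.4 kHz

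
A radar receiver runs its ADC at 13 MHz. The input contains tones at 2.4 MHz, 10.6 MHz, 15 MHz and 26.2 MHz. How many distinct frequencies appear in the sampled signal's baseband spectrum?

3

fs/2 = 6.5 MHz.
2.4 MHz ≤ fs/2 = 6.5 MHz, passes unchanged.
10.6 MHz > fs/2 = 6.5 MHz, folds to fs − 10.6 MHz = 2.4 MHz.
15 MHz mod fs = 2 MHz.
2 MHz ≤ fs/2 = 6.5 MHz, appears at 2 MHz.
26.2 MHz mod fs = 0.2 MHz.
0.2 MHz ≤ fs/2 = 6.5 MHz, appears at 0.2 MHz.
Distinct values: {0.2 MHz, 2 MHz, 2.4 MHz} → 3.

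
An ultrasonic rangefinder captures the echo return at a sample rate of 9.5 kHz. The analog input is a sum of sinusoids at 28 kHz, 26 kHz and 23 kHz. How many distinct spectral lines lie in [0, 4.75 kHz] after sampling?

fs/2 = 4.75 kHz.
28 kHz mod fs = 9 kHz.
9 kHz > fs/2 = 4.75 kHz, folds to fs − 9 kHz = 0.5 kHz.
26 kHz mod fs = 7 kHz.
7 kHz > fs/2 = 4.75 kHz, folds to fs − 7 kHz = 2.5 kHz.
23 kHz mod fs = 4 kHz.
4 kHz ≤ fs/2 = 4.75 kHz, appears at 4 kHz.
Distinct values: {0.5 kHz, 2.5 kHz, 4 kHz} → 3.

3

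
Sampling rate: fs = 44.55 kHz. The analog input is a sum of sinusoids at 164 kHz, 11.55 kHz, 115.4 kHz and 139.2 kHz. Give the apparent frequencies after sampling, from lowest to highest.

5.55 kHz, 11.55 kHz, 14.2 kHz, 18.25 kHz

fs/2 = 22.275 kHz.
164 kHz mod fs = 30.35 kHz.
30.35 kHz > fs/2 = 22.275 kHz, folds to fs − 30.35 kHz = 14.2 kHz.
11.55 kHz ≤ fs/2 = 22.275 kHz, passes unchanged.
115.4 kHz mod fs = 26.3 kHz.
26.3 kHz > fs/2 = 22.275 kHz, folds to fs − 26.3 kHz = 18.25 kHz.
139.2 kHz mod fs = 5.55 kHz.
5.55 kHz ≤ fs/2 = 22.275 kHz, appears at 5.55 kHz.
Distinct values: {5.55 kHz, 11.55 kHz, 14.2 kHz, 18.25 kHz}.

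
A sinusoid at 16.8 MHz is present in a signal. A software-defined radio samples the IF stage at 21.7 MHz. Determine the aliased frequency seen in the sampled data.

4.9 MHz

16.8 MHz > fs/2 = 10.85 MHz, folds to fs − 16.8 MHz = 4.9 MHz.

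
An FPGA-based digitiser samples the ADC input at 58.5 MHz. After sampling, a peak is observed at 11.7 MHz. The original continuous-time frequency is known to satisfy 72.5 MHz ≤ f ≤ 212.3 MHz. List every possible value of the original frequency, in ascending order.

Frequencies that alias to 11.7 MHz are k·fs ± 11.7 MHz for integer k ≥ 0.
k=0: 11.7 MHz.
k=1: 46.8 MHz, 70.2 MHz.
k=2: 105.3 MHz, 128.7 MHz.
k=3: 163.8 MHz, 187.2 MHz.
k=4: 222.3 MHz, 245.7 MHz.
Within [72.5 MHz, 212.3 MHz]: 105.3 MHz, 128.7 MHz, 163.8 MHz, 187.2 MHz.

105.3 MHz, 128.7 MHz, 163.8 MHz, 187.2 MHz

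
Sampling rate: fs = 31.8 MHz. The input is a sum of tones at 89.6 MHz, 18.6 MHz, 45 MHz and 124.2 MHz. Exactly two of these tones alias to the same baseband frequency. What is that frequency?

fs/2 = 15.9 MHz.
89.6 MHz mod fs = 26 MHz.
26 MHz > fs/2 = 15.9 MHz, folds to fs − 26 MHz = 5.8 MHz.
18.6 MHz > fs/2 = 15.9 MHz, folds to fs − 18.6 MHz = 13.2 MHz.
45 MHz mod fs = 13.2 MHz.
13.2 MHz ≤ fs/2 = 15.9 MHz, appears at 13.2 MHz.
124.2 MHz mod fs = 28.8 MHz.
28.8 MHz > fs/2 = 15.9 MHz, folds to fs − 28.8 MHz = 3 MHz.
18.6 MHz and 45 MHz both map to 13.2 MHz.

13.2 MHz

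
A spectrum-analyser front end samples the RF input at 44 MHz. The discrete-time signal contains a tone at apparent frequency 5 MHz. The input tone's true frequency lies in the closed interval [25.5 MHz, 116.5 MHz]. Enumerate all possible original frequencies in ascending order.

39 MHz, 49 MHz, 83 MHz, 93 MHz

Frequencies that alias to 5 MHz are k·fs ± 5 MHz for integer k ≥ 0.
k=0: 5 MHz.
k=1: 39 MHz, 49 MHz.
k=2: 83 MHz, 93 MHz.
k=3: 127 MHz, 137 MHz.
Within [25.5 MHz, 116.5 MHz]: 39 MHz, 49 MHz, 83 MHz, 93 MHz.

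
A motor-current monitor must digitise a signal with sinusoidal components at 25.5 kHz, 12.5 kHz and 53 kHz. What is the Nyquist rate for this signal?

Highest-frequency component: 53 kHz.
Nyquist rate = 2 × 53 kHz = 106 kHz.

106 kHz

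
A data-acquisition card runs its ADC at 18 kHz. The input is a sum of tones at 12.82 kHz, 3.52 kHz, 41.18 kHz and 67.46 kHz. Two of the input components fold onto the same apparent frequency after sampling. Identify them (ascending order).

12.82 kHz, 41.18 kHz

fs/2 = 9 kHz.
12.82 kHz > fs/2 = 9 kHz, folds to fs − 12.82 kHz = 5.18 kHz.
3.52 kHz ≤ fs/2 = 9 kHz, passes unchanged.
41.18 kHz mod fs = 5.18 kHz.
5.18 kHz ≤ fs/2 = 9 kHz, appears at 5.18 kHz.
67.46 kHz mod fs = 13.46 kHz.
13.46 kHz > fs/2 = 9 kHz, folds to fs − 13.46 kHz = 4.54 kHz.
12.82 kHz and 41.18 kHz both map to 5.18 kHz.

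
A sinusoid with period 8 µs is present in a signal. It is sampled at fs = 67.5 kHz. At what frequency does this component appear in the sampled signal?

10 kHz

T = 8 µs → f = 1/T = 125 kHz.
125 kHz mod fs = 57.5 kHz.
57.5 kHz > fs/2 = 33.75 kHz, folds to fs − 57.5 kHz = 10 kHz.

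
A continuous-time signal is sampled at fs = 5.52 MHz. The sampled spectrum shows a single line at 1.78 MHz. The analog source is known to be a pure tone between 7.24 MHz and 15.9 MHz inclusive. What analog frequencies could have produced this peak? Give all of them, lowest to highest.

7.3 MHz, 9.26 MHz, 12.82 MHz, 14.78 MHz

Frequencies that alias to 1.78 MHz are k·fs ± 1.78 MHz for integer k ≥ 0.
k=0: 1.78 MHz.
k=1: 3.74 MHz, 7.3 MHz.
k=2: 9.26 MHz, 12.82 MHz.
k=3: 14.78 MHz, 18.34 MHz.
k=4: 20.3 MHz, 23.86 MHz.
Within [7.24 MHz, 15.9 MHz]: 7.3 MHz, 9.26 MHz, 12.82 MHz, 14.78 MHz.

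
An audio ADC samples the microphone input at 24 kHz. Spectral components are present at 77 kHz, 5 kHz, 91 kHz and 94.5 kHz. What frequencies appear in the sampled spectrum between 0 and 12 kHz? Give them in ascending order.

fs/2 = 12 kHz.
77 kHz mod fs = 5 kHz.
5 kHz ≤ fs/2 = 12 kHz, appears at 5 kHz.
5 kHz ≤ fs/2 = 12 kHz, passes unchanged.
91 kHz mod fs = 19 kHz.
19 kHz > fs/2 = 12 kHz, folds to fs − 19 kHz = 5 kHz.
94.5 kHz mod fs = 22.5 kHz.
22.5 kHz > fs/2 = 12 kHz, folds to fs − 22.5 kHz = 1.5 kHz.
Distinct values: {1.5 kHz, 5 kHz}.

1.5 kHz, 5 kHz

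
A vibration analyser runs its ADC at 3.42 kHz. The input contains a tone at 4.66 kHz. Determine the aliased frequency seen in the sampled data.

4.66 kHz mod fs = 1.24 kHz.
1.24 kHz ≤ fs/2 = 1.71 kHz, appears at 1.24 kHz.

1.24 kHz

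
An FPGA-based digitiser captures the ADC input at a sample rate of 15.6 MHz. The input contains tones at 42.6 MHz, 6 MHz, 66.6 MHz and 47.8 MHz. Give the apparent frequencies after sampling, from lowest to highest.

1 MHz, 4.2 MHz, 6 MHz

fs/2 = 7.8 MHz.
42.6 MHz mod fs = 11.4 MHz.
11.4 MHz > fs/2 = 7.8 MHz, folds to fs − 11.4 MHz = 4.2 MHz.
6 MHz ≤ fs/2 = 7.8 MHz, passes unchanged.
66.6 MHz mod fs = 4.2 MHz.
4.2 MHz ≤ fs/2 = 7.8 MHz, appears at 4.2 MHz.
47.8 MHz mod fs = 1 MHz.
1 MHz ≤ fs/2 = 7.8 MHz, appears at 1 MHz.
Distinct values: {1 MHz, 4.2 MHz, 6 MHz}.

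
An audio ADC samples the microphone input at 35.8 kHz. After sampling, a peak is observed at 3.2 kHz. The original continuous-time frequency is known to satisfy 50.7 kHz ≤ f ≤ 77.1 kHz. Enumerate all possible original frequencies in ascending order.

Frequencies that alias to 3.2 kHz are k·fs ± 3.2 kHz for integer k ≥ 0.
k=0: 3.2 kHz.
k=1: 32.6 kHz, 39 kHz.
k=2: 68.4 kHz, 74.8 kHz.
k=3: 104.2 kHz, 110.6 kHz.
Within [50.7 kHz, 77.1 kHz]: 68.4 kHz, 74.8 kHz.

68.4 kHz, 74.8 kHz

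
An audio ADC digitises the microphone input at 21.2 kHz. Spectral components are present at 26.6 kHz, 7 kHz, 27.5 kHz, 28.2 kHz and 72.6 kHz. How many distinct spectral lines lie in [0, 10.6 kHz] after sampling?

fs/2 = 10.6 kHz.
26.6 kHz mod fs = 5.4 kHz.
5.4 kHz ≤ fs/2 = 10.6 kHz, appears at 5.4 kHz.
7 kHz ≤ fs/2 = 10.6 kHz, passes unchanged.
27.5 kHz mod fs = 6.3 kHz.
6.3 kHz ≤ fs/2 = 10.6 kHz, appears at 6.3 kHz.
28.2 kHz mod fs = 7 kHz.
7 kHz ≤ fs/2 = 10.6 kHz, appears at 7 kHz.
72.6 kHz mod fs = 9 kHz.
9 kHz ≤ fs/2 = 10.6 kHz, appears at 9 kHz.
Distinct values: {5.4 kHz, 6.3 kHz, 7 kHz, 9 kHz} → 4.

4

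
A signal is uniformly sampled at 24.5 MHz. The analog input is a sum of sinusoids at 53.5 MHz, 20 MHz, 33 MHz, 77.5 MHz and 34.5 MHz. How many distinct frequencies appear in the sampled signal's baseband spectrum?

4

fs/2 = 12.25 MHz.
53.5 MHz mod fs = 4.5 MHz.
4.5 MHz ≤ fs/2 = 12.25 MHz, appears at 4.5 MHz.
20 MHz > fs/2 = 12.25 MHz, folds to fs − 20 MHz = 4.5 MHz.
33 MHz mod fs = 8.5 MHz.
8.5 MHz ≤ fs/2 = 12.25 MHz, appears at 8.5 MHz.
77.5 MHz mod fs = 4 MHz.
4 MHz ≤ fs/2 = 12.25 MHz, appears at 4 MHz.
34.5 MHz mod fs = 10 MHz.
10 MHz ≤ fs/2 = 12.25 MHz, appears at 10 MHz.
Distinct values: {4 MHz, 4.5 MHz, 8.5 MHz, 10 MHz} → 4.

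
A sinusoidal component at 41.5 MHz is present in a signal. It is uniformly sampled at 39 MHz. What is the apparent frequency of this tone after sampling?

2.5 MHz

41.5 MHz mod fs = 2.5 MHz.
2.5 MHz ≤ fs/2 = 19.5 MHz, appears at 2.5 MHz.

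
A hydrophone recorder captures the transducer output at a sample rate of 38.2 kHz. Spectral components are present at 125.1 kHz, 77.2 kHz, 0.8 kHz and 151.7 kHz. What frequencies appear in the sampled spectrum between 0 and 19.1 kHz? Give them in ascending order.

fs/2 = 19.1 kHz.
125.1 kHz mod fs = 10.5 kHz.
10.5 kHz ≤ fs/2 = 19.1 kHz, appears at 10.5 kHz.
77.2 kHz mod fs = 0.8 kHz.
0.8 kHz ≤ fs/2 = 19.1 kHz, appears at 0.8 kHz.
0.8 kHz ≤ fs/2 = 19.1 kHz, passes unchanged.
151.7 kHz mod fs = 37.1 kHz.
37.1 kHz > fs/2 = 19.1 kHz, folds to fs − 37.1 kHz = 1.1 kHz.
Distinct values: {0.8 kHz, 1.1 kHz, 10.5 kHz}.

0.8 kHz, 1.1 kHz, 10.5 kHz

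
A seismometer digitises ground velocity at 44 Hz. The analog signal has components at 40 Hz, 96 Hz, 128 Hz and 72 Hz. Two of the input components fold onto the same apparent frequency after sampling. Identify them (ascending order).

fs/2 = 22 Hz.
40 Hz > fs/2 = 22 Hz, folds to fs − 40 Hz = 4 Hz.
96 Hz mod fs = 8 Hz.
8 Hz ≤ fs/2 = 22 Hz, appears at 8 Hz.
128 Hz mod fs = 40 Hz.
40 Hz > fs/2 = 22 Hz, folds to fs − 40 Hz = 4 Hz.
72 Hz mod fs = 28 Hz.
28 Hz > fs/2 = 22 Hz, folds to fs − 28 Hz = 16 Hz.
40 Hz and 128 Hz both map to 4 Hz.

40 Hz, 128 Hz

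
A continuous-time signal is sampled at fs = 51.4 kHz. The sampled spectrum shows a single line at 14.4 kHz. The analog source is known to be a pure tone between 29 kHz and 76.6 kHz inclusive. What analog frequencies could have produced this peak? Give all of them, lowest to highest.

37 kHz, 65.8 kHz

Frequencies that alias to 14.4 kHz are k·fs ± 14.4 kHz for integer k ≥ 0.
k=0: 14.4 kHz.
k=1: 37 kHz, 65.8 kHz.
k=2: 88.4 kHz, 117.2 kHz.
Within [29 kHz, 76.6 kHz]: 37 kHz, 65.8 kHz.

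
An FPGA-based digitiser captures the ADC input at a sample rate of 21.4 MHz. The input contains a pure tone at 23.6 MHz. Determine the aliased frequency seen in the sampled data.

23.6 MHz mod fs = 2.2 MHz.
2.2 MHz ≤ fs/2 = 10.7 MHz, appears at 2.2 MHz.

2.2 MHz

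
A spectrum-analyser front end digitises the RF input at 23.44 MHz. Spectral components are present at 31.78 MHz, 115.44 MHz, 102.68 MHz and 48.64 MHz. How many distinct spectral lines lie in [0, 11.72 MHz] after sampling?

fs/2 = 11.72 MHz.
31.78 MHz mod fs = 8.34 MHz.
8.34 MHz ≤ fs/2 = 11.72 MHz, appears at 8.34 MHz.
115.44 MHz mod fs = 21.68 MHz.
21.68 MHz > fs/2 = 11.72 MHz, folds to fs − 21.68 MHz = 1.76 MHz.
102.68 MHz mod fs = 8.92 MHz.
8.92 MHz ≤ fs/2 = 11.72 MHz, appears at 8.92 MHz.
48.64 MHz mod fs = 1.76 MHz.
1.76 MHz ≤ fs/2 = 11.72 MHz, appears at 1.76 MHz.
Distinct values: {1.76 MHz, 8.34 MHz, 8.92 MHz} → 3.

3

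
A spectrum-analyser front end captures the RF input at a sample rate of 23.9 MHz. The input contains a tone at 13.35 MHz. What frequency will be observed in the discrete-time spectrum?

10.55 MHz

13.35 MHz > fs/2 = 11.95 MHz, folds to fs − 13.35 MHz = 10.55 MHz.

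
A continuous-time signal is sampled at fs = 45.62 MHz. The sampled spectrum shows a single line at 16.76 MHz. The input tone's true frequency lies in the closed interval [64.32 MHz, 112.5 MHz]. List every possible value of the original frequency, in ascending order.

Frequencies that alias to 16.76 MHz are k·fs ± 16.76 MHz for integer k ≥ 0.
k=0: 16.76 MHz.
k=1: 28.86 MHz, 62.38 MHz.
k=2: 74.48 MHz, 108 MHz.
k=3: 120.1 MHz, 153.62 MHz.
Within [64.32 MHz, 112.5 MHz]: 74.48 MHz, 108 MHz.

74.48 MHz, 108 MHz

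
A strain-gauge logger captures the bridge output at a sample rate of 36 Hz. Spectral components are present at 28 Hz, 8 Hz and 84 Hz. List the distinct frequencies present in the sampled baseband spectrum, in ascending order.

8 Hz, 12 Hz

fs/2 = 18 Hz.
28 Hz > fs/2 = 18 Hz, folds to fs − 28 Hz = 8 Hz.
8 Hz ≤ fs/2 = 18 Hz, passes unchanged.
84 Hz mod fs = 12 Hz.
12 Hz ≤ fs/2 = 18 Hz, appears at 12 Hz.
Distinct values: {8 Hz, 12 Hz}.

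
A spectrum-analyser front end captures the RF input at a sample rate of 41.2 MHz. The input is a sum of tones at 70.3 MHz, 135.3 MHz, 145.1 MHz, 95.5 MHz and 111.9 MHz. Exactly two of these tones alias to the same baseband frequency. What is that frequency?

11.7 MHz

fs/2 = 20.6 MHz.
70.3 MHz mod fs = 29.1 MHz.
29.1 MHz > fs/2 = 20.6 MHz, folds to fs − 29.1 MHz = 12.1 MHz.
135.3 MHz mod fs = 11.7 MHz.
11.7 MHz ≤ fs/2 = 20.6 MHz, appears at 11.7 MHz.
145.1 MHz mod fs = 21.5 MHz.
21.5 MHz > fs/2 = 20.6 MHz, folds to fs − 21.5 MHz = 19.7 MHz.
95.5 MHz mod fs = 13.1 MHz.
13.1 MHz ≤ fs/2 = 20.6 MHz, appears at 13.1 MHz.
111.9 MHz mod fs = 29.5 MHz.
29.5 MHz > fs/2 = 20.6 MHz, folds to fs − 29.5 MHz = 11.7 MHz.
111.9 MHz and 135.3 MHz both map to 11.7 MHz.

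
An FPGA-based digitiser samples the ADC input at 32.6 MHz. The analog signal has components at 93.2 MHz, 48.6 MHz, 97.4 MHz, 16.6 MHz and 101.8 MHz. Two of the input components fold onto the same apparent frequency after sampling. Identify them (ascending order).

fs/2 = 16.3 MHz.
93.2 MHz mod fs = 28 MHz.
28 MHz > fs/2 = 16.3 MHz, folds to fs − 28 MHz = 4.6 MHz.
48.6 MHz mod fs = 16 MHz.
16 MHz ≤ fs/2 = 16.3 MHz, appears at 16 MHz.
97.4 MHz mod fs = 32.2 MHz.
32.2 MHz > fs/2 = 16.3 MHz, folds to fs − 32.2 MHz = 0.4 MHz.
16.6 MHz > fs/2 = 16.3 MHz, folds to fs − 16.6 MHz = 16 MHz.
101.8 MHz mod fs = 4 MHz.
4 MHz ≤ fs/2 = 16.3 MHz, appears at 4 MHz.
16.6 MHz and 48.6 MHz both map to 16 MHz.

16.6 MHz, 48.6 MHz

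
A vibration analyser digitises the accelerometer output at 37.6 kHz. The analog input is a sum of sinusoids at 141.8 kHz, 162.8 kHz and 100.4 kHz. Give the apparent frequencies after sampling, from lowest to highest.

8.6 kHz, 12.4 kHz

fs/2 = 18.8 kHz.
141.8 kHz mod fs = 29 kHz.
29 kHz > fs/2 = 18.8 kHz, folds to fs − 29 kHz = 8.6 kHz.
162.8 kHz mod fs = 12.4 kHz.
12.4 kHz ≤ fs/2 = 18.8 kHz, appears at 12.4 kHz.
100.4 kHz mod fs = 25.2 kHz.
25.2 kHz > fs/2 = 18.8 kHz, folds to fs − 25.2 kHz = 12.4 kHz.
Distinct values: {8.6 kHz, 12.4 kHz}.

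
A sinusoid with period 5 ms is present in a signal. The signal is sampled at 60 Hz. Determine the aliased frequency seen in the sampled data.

T = 5 ms → f = 1/T = 200 Hz.
200 Hz mod fs = 20 Hz.
20 Hz ≤ fs/2 = 30 Hz, appears at 20 Hz.

20 Hz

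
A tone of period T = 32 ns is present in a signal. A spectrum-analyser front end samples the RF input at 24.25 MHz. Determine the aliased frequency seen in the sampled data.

T = 32 ns → f = 1/T = 31.25 MHz.
31.25 MHz mod fs = 7 MHz.
7 MHz ≤ fs/2 = 12.125 MHz, appears at 7 MHz.

7 MHz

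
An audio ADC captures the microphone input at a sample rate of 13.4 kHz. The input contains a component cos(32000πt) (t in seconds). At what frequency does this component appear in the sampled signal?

ω = 32000π rad/s → f = ω/(2π) = 16000 Hz = 16 kHz.
16 kHz mod fs = 2.6 kHz.
2.6 kHz ≤ fs/2 = 6.7 kHz, appears at 2.6 kHz.

2.6 kHz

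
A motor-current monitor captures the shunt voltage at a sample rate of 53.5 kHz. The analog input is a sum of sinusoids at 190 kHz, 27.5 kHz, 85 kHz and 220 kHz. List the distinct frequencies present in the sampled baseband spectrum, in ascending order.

fs/2 = 26.75 kHz.
190 kHz mod fs = 29.5 kHz.
29.5 kHz > fs/2 = 26.75 kHz, folds to fs − 29.5 kHz = 24 kHz.
27.5 kHz > fs/2 = 26.75 kHz, folds to fs − 27.5 kHz = 26 kHz.
85 kHz mod fs = 31.5 kHz.
31.5 kHz > fs/2 = 26.75 kHz, folds to fs − 31.5 kHz = 22 kHz.
220 kHz mod fs = 6 kHz.
6 kHz ≤ fs/2 = 26.75 kHz, appears at 6 kHz.
Distinct values: {6 kHz, 22 kHz, 24 kHz, 26 kHz}.

6 kHz, 22 kHz, 24 kHz, 26 kHz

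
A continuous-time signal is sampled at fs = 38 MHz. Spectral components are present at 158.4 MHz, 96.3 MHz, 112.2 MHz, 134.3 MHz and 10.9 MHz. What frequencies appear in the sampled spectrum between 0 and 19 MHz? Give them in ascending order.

1.8 MHz, 6.4 MHz, 10.9 MHz, 17.7 MHz

fs/2 = 19 MHz.
158.4 MHz mod fs = 6.4 MHz.
6.4 MHz ≤ fs/2 = 19 MHz, appears at 6.4 MHz.
96.3 MHz mod fs = 20.3 MHz.
20.3 MHz > fs/2 = 19 MHz, folds to fs − 20.3 MHz = 17.7 MHz.
112.2 MHz mod fs = 36.2 MHz.
36.2 MHz > fs/2 = 19 MHz, folds to fs − 36.2 MHz = 1.8 MHz.
134.3 MHz mod fs = 20.3 MHz.
20.3 MHz > fs/2 = 19 MHz, folds to fs − 20.3 MHz = 17.7 MHz.
10.9 MHz ≤ fs/2 = 19 MHz, passes unchanged.
Distinct values: {1.8 MHz, 6.4 MHz, 10.9 MHz, 17.7 MHz}.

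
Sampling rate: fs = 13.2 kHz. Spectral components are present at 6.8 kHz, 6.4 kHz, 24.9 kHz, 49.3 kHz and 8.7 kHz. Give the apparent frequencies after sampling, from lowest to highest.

1.5 kHz, 3.5 kHz, 4.5 kHz, 6.4 kHz

fs/2 = 6.6 kHz.
6.8 kHz > fs/2 = 6.6 kHz, folds to fs − 6.8 kHz = 6.4 kHz.
6.4 kHz ≤ fs/2 = 6.6 kHz, passes unchanged.
24.9 kHz mod fs = 11.7 kHz.
11.7 kHz > fs/2 = 6.6 kHz, folds to fs − 11.7 kHz = 1.5 kHz.
49.3 kHz mod fs = 9.7 kHz.
9.7 kHz > fs/2 = 6.6 kHz, folds to fs − 9.7 kHz = 3.5 kHz.
8.7 kHz > fs/2 = 6.6 kHz, folds to fs − 8.7 kHz = 4.5 kHz.
Distinct values: {1.5 kHz, 3.5 kHz, 4.5 kHz, 6.4 kHz}.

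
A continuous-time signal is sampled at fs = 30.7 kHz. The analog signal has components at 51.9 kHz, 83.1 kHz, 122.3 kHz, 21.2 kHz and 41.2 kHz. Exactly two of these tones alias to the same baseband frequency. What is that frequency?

9.5 kHz

fs/2 = 15.35 kHz.
51.9 kHz mod fs = 21.2 kHz.
21.2 kHz > fs/2 = 15.35 kHz, folds to fs − 21.2 kHz = 9.5 kHz.
83.1 kHz mod fs = 21.7 kHz.
21.7 kHz > fs/2 = 15.35 kHz, folds to fs − 21.7 kHz = 9 kHz.
122.3 kHz mod fs = 30.2 kHz.
30.2 kHz > fs/2 = 15.35 kHz, folds to fs − 30.2 kHz = 0.5 kHz.
21.2 kHz > fs/2 = 15.35 kHz, folds to fs − 21.2 kHz = 9.5 kHz.
41.2 kHz mod fs = 10.5 kHz.
10.5 kHz ≤ fs/2 = 15.35 kHz, appears at 10.5 kHz.
21.2 kHz and 51.9 kHz both map to 9.5 kHz.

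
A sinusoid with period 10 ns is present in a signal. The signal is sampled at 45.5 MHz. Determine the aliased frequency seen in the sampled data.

T = 10 ns → f = 1/T = 100 MHz.
100 MHz mod fs = 9 MHz.
9 MHz ≤ fs/2 = 22.75 MHz, appears at 9 MHz.

9 MHz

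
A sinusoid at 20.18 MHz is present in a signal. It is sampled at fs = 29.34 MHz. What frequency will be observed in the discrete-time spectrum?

20.18 MHz > fs/2 = 14.67 MHz, folds to fs − 20.18 MHz = 9.16 MHz.

9.16 MHz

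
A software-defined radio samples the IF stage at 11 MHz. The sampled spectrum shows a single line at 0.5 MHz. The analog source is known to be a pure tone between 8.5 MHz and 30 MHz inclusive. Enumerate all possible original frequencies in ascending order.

10.5 MHz, 11.5 MHz, 21.5 MHz, 22.5 MHz

Frequencies that alias to 0.5 MHz are k·fs ± 0.5 MHz for integer k ≥ 0.
k=0: 0.5 MHz.
k=1: 10.5 MHz, 11.5 MHz.
k=2: 21.5 MHz, 22.5 MHz.
k=3: 32.5 MHz, 33.5 MHz.
Within [8.5 MHz, 30 MHz]: 10.5 MHz, 11.5 MHz, 21.5 MHz, 22.5 MHz.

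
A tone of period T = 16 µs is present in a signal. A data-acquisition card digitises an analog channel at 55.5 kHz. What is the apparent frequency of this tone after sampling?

7 kHz

T = 16 µs → f = 1/T = 62.5 kHz.
62.5 kHz mod fs = 7 kHz.
7 kHz ≤ fs/2 = 27.75 kHz, appears at 7 kHz.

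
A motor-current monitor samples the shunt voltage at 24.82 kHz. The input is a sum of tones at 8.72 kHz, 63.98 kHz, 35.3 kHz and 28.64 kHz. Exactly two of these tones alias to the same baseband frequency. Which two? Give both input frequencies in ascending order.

fs/2 = 12.41 kHz.
8.72 kHz ≤ fs/2 = 12.41 kHz, passes unchanged.
63.98 kHz mod fs = 14.34 kHz.
14.34 kHz > fs/2 = 12.41 kHz, folds to fs − 14.34 kHz = 10.48 kHz.
35.3 kHz mod fs = 10.48 kHz.
10.48 kHz ≤ fs/2 = 12.41 kHz, appears at 10.48 kHz.
28.64 kHz mod fs = 3.82 kHz.
3.82 kHz ≤ fs/2 = 12.41 kHz, appears at 3.82 kHz.
35.3 kHz and 63.98 kHz both map to 10.48 kHz.

35.3 kHz, 63.98 kHz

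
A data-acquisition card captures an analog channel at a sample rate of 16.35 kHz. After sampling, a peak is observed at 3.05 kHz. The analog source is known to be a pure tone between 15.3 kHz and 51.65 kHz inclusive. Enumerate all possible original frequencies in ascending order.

19.4 kHz, 29.65 kHz, 35.75 kHz, 46 kHz

Frequencies that alias to 3.05 kHz are k·fs ± 3.05 kHz for integer k ≥ 0.
k=0: 3.05 kHz.
k=1: 13.3 kHz, 19.4 kHz.
k=2: 29.65 kHz, 35.75 kHz.
k=3: 46 kHz, 52.1 kHz.
k=4: 62.35 kHz, 68.45 kHz.
Within [15.3 kHz, 51.65 kHz]: 19.4 kHz, 29.65 kHz, 35.75 kHz, 46 kHz.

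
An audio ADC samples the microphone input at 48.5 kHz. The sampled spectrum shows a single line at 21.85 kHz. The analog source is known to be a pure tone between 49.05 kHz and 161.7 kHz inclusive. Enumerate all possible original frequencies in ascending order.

70.35 kHz, 75.15 kHz, 118.85 kHz, 123.65 kHz

Frequencies that alias to 21.85 kHz are k·fs ± 21.85 kHz for integer k ≥ 0.
k=0: 21.85 kHz.
k=1: 26.65 kHz, 70.35 kHz.
k=2: 75.15 kHz, 118.85 kHz.
k=3: 123.65 kHz, 167.35 kHz.
k=4: 172.15 kHz, 215.85 kHz.
Within [49.05 kHz, 161.7 kHz]: 70.35 kHz, 75.15 kHz, 118.85 kHz, 123.65 kHz.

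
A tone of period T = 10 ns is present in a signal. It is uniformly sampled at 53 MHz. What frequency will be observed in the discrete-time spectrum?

6 MHz

T = 10 ns → f = 1/T = 100 MHz.
100 MHz mod fs = 47 MHz.
47 MHz > fs/2 = 26.5 MHz, folds to fs − 47 MHz = 6 MHz.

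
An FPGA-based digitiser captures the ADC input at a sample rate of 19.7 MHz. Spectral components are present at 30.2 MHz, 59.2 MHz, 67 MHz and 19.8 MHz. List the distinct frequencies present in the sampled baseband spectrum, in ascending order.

0.1 MHz, 7.9 MHz, 9.2 MHz

fs/2 = 9.85 MHz.
30.2 MHz mod fs = 10.5 MHz.
10.5 MHz > fs/2 = 9.85 MHz, folds to fs − 10.5 MHz = 9.2 MHz.
59.2 MHz mod fs = 0.1 MHz.
0.1 MHz ≤ fs/2 = 9.85 MHz, appears at 0.1 MHz.
67 MHz mod fs = 7.9 MHz.
7.9 MHz ≤ fs/2 = 9.85 MHz, appears at 7.9 MHz.
19.8 MHz mod fs = 0.1 MHz.
0.1 MHz ≤ fs/2 = 9.85 MHz, appears at 0.1 MHz.
Distinct values: {0.1 MHz, 7.9 MHz, 9.2 MHz}.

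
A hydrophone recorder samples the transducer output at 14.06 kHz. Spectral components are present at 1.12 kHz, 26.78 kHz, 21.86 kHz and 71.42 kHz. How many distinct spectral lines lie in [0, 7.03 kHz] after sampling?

3

fs/2 = 7.03 kHz.
1.12 kHz ≤ fs/2 = 7.03 kHz, passes unchanged.
26.78 kHz mod fs = 12.72 kHz.
12.72 kHz > fs/2 = 7.03 kHz, folds to fs − 12.72 kHz = 1.34 kHz.
21.86 kHz mod fs = 7.8 kHz.
7.8 kHz > fs/2 = 7.03 kHz, folds to fs − 7.8 kHz = 6.26 kHz.
71.42 kHz mod fs = 1.12 kHz.
1.12 kHz ≤ fs/2 = 7.03 kHz, appears at 1.12 kHz.
Distinct values: {1.12 kHz, 1.34 kHz, 6.26 kHz} → 3.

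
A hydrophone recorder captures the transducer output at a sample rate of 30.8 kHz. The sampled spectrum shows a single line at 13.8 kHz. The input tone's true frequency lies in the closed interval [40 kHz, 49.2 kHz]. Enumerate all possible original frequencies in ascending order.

44.6 kHz, 47.8 kHz

Frequencies that alias to 13.8 kHz are k·fs ± 13.8 kHz for integer k ≥ 0.
k=0: 13.8 kHz.
k=1: 17 kHz, 44.6 kHz.
k=2: 47.8 kHz, 75.4 kHz.
k=3: 78.6 kHz, 106.2 kHz.
Within [40 kHz, 49.2 kHz]: 44.6 kHz, 47.8 kHz.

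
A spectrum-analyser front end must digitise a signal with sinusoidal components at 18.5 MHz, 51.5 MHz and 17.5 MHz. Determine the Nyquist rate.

103 MHz

Highest-frequency component: 51.5 MHz.
Nyquist rate = 2 × 51.5 MHz = 103 MHz.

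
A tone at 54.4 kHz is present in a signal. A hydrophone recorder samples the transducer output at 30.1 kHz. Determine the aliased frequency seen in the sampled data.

54.4 kHz mod fs = 24.3 kHz.
24.3 kHz > fs/2 = 15.05 kHz, folds to fs − 24.3 kHz = 5.8 kHz.

5.8 kHz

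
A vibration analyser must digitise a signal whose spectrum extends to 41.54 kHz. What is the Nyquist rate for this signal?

83.08 kHz

Nyquist rate = 2 × 41.54 kHz = 83.08 kHz.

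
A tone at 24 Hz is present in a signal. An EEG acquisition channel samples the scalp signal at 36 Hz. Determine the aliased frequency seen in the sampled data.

24 Hz > fs/2 = 18 Hz, folds to fs − 24 Hz = 12 Hz.

12 Hz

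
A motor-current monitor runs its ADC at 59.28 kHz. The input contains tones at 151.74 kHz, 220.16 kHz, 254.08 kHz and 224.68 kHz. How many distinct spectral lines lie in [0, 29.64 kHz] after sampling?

3

fs/2 = 29.64 kHz.
151.74 kHz mod fs = 33.18 kHz.
33.18 kHz > fs/2 = 29.64 kHz, folds to fs − 33.18 kHz = 26.1 kHz.
220.16 kHz mod fs = 42.32 kHz.
42.32 kHz > fs/2 = 29.64 kHz, folds to fs − 42.32 kHz = 16.96 kHz.
254.08 kHz mod fs = 16.96 kHz.
16.96 kHz ≤ fs/2 = 29.64 kHz, appears at 16.96 kHz.
224.68 kHz mod fs = 46.84 kHz.
46.84 kHz > fs/2 = 29.64 kHz, folds to fs − 46.84 kHz = 12.44 kHz.
Distinct values: {12.44 kHz, 16.96 kHz, 26.1 kHz} → 3.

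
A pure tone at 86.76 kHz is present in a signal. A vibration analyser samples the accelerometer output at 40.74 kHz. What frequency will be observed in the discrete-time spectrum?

86.76 kHz mod fs = 5.28 kHz.
5.28 kHz ≤ fs/2 = 20.37 kHz, appears at 5.28 kHz.

5.28 kHz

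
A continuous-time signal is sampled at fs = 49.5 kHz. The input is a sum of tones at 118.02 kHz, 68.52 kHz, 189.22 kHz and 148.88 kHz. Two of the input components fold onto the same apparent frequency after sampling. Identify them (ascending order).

68.52 kHz, 118.02 kHz

fs/2 = 24.75 kHz.
118.02 kHz mod fs = 19.02 kHz.
19.02 kHz ≤ fs/2 = 24.75 kHz, appears at 19.02 kHz.
68.52 kHz mod fs = 19.02 kHz.
19.02 kHz ≤ fs/2 = 24.75 kHz, appears at 19.02 kHz.
189.22 kHz mod fs = 40.72 kHz.
40.72 kHz > fs/2 = 24.75 kHz, folds to fs − 40.72 kHz = 8.78 kHz.
148.88 kHz mod fs = 0.38 kHz.
0.38 kHz ≤ fs/2 = 24.75 kHz, appears at 0.38 kHz.
68.52 kHz and 118.02 kHz both map to 19.02 kHz.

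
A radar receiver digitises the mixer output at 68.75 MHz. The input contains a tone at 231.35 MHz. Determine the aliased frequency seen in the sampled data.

25.1 MHz

231.35 MHz mod fs = 25.1 MHz.
25.1 MHz ≤ fs/2 = 34.375 MHz, appears at 25.1 MHz.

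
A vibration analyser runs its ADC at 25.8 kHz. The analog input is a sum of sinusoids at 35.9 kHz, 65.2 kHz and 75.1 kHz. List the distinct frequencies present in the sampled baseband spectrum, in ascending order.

2.3 kHz, 10.1 kHz, 12.2 kHz

fs/2 = 12.9 kHz.
35.9 kHz mod fs = 10.1 kHz.
10.1 kHz ≤ fs/2 = 12.9 kHz, appears at 10.1 kHz.
65.2 kHz mod fs = 13.6 kHz.
13.6 kHz > fs/2 = 12.9 kHz, folds to fs − 13.6 kHz = 12.2 kHz.
75.1 kHz mod fs = 23.5 kHz.
23.5 kHz > fs/2 = 12.9 kHz, folds to fs − 23.5 kHz = 2.3 kHz.
Distinct values: {2.3 kHz, 10.1 kHz, 12.2 kHz}.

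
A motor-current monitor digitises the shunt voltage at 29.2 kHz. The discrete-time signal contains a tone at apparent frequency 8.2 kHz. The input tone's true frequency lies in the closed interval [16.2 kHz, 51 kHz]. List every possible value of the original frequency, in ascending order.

21 kHz, 37.4 kHz, 50.2 kHz

Frequencies that alias to 8.2 kHz are k·fs ± 8.2 kHz for integer k ≥ 0.
k=0: 8.2 kHz.
k=1: 21 kHz, 37.4 kHz.
k=2: 50.2 kHz, 66.6 kHz.
k=3: 79.4 kHz, 95.8 kHz.
Within [16.2 kHz, 51 kHz]: 21 kHz, 37.4 kHz, 50.2 kHz.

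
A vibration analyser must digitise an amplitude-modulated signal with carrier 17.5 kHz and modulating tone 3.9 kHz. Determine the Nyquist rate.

42.8 kHz

AM sidebands sit at fc ± fm = 13.6 kHz and 21.4 kHz.
Highest-frequency component: 21.4 kHz.
Nyquist rate = 2 × 21.4 kHz = 42.8 kHz.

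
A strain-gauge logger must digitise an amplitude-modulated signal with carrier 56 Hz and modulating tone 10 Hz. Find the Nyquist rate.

132 Hz

AM sidebands sit at fc ± fm = 46 Hz and 66 Hz.
Highest-frequency component: 66 Hz.
Nyquist rate = 2 × 66 Hz = 132 Hz.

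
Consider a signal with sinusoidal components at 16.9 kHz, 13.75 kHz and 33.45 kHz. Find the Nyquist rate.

66.9 kHz

Highest-frequency component: 33.45 kHz.
Nyquist rate = 2 × 33.45 kHz = 66.9 kHz.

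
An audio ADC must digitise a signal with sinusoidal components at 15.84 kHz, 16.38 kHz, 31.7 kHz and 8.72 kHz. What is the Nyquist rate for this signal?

Highest-frequency component: 31.7 kHz.
Nyquist rate = 2 × 31.7 kHz = 63.4 kHz.

63.4 kHz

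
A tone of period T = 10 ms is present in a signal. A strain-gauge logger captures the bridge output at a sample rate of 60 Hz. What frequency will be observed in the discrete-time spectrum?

20 Hz

T = 10 ms → f = 1/T = 100 Hz.
100 Hz mod fs = 40 Hz.
40 Hz > fs/2 = 30 Hz, folds to fs − 40 Hz = 20 Hz.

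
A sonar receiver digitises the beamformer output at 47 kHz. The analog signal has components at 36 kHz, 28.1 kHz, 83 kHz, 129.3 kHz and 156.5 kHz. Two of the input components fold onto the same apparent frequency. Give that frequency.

11 kHz

fs/2 = 23.5 kHz.
36 kHz > fs/2 = 23.5 kHz, folds to fs − 36 kHz = 11 kHz.
28.1 kHz > fs/2 = 23.5 kHz, folds to fs − 28.1 kHz = 18.9 kHz.
83 kHz mod fs = 36 kHz.
36 kHz > fs/2 = 23.5 kHz, folds to fs − 36 kHz = 11 kHz.
129.3 kHz mod fs = 35.3 kHz.
35.3 kHz > fs/2 = 23.5 kHz, folds to fs − 35.3 kHz = 11.7 kHz.
156.5 kHz mod fs = 15.5 kHz.
15.5 kHz ≤ fs/2 = 23.5 kHz, appears at 15.5 kHz.
36 kHz and 83 kHz both map to 11 kHz.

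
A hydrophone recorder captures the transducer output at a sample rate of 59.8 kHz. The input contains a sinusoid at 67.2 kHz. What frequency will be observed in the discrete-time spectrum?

7.4 kHz

67.2 kHz mod fs = 7.4 kHz.
7.4 kHz ≤ fs/2 = 29.9 kHz, appears at 7.4 kHz.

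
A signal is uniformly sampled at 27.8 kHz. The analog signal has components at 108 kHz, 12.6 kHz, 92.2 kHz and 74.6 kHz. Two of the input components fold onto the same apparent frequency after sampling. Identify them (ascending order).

74.6 kHz, 92.2 kHz

fs/2 = 13.9 kHz.
108 kHz mod fs = 24.6 kHz.
24.6 kHz > fs/2 = 13.9 kHz, folds to fs − 24.6 kHz = 3.2 kHz.
12.6 kHz ≤ fs/2 = 13.9 kHz, passes unchanged.
92.2 kHz mod fs = 8.8 kHz.
8.8 kHz ≤ fs/2 = 13.9 kHz, appears at 8.8 kHz.
74.6 kHz mod fs = 19 kHz.
19 kHz > fs/2 = 13.9 kHz, folds to fs − 19 kHz = 8.8 kHz.
74.6 kHz and 92.2 kHz both map to 8.8 kHz.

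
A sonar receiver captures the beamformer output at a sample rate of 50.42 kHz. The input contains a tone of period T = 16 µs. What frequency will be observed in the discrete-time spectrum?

12.08 kHz

T = 16 µs → f = 1/T = 62.5 kHz.
62.5 kHz mod fs = 12.08 kHz.
12.08 kHz ≤ fs/2 = 25.21 kHz, appears at 12.08 kHz.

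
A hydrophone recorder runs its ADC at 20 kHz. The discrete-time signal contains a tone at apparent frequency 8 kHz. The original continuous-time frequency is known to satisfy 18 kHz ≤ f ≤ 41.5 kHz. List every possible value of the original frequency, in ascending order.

Frequencies that alias to 8 kHz are k·fs ± 8 kHz for integer k ≥ 0.
k=0: 8 kHz.
k=1: 12 kHz, 28 kHz.
k=2: 32 kHz, 48 kHz.
k=3: 52 kHz, 68 kHz.
Within [18 kHz, 41.5 kHz]: 28 kHz, 32 kHz.

28 kHz, 32 kHz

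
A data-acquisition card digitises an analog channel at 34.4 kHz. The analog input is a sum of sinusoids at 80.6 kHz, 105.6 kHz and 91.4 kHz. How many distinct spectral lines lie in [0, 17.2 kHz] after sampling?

2

fs/2 = 17.2 kHz.
80.6 kHz mod fs = 11.8 kHz.
11.8 kHz ≤ fs/2 = 17.2 kHz, appears at 11.8 kHz.
105.6 kHz mod fs = 2.4 kHz.
2.4 kHz ≤ fs/2 = 17.2 kHz, appears at 2.4 kHz.
91.4 kHz mod fs = 22.6 kHz.
22.6 kHz > fs/2 = 17.2 kHz, folds to fs − 22.6 kHz = 11.8 kHz.
Distinct values: {2.4 kHz, 11.8 kHz} → 2.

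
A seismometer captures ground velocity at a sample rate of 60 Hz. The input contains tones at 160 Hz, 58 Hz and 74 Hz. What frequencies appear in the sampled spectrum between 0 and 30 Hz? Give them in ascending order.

2 Hz, 14 Hz, 20 Hz

fs/2 = 30 Hz.
160 Hz mod fs = 40 Hz.
40 Hz > fs/2 = 30 Hz, folds to fs − 40 Hz = 20 Hz.
58 Hz > fs/2 = 30 Hz, folds to fs − 58 Hz = 2 Hz.
74 Hz mod fs = 14 Hz.
14 Hz ≤ fs/2 = 30 Hz, appears at 14 Hz.
Distinct values: {2 Hz, 14 Hz, 20 Hz}.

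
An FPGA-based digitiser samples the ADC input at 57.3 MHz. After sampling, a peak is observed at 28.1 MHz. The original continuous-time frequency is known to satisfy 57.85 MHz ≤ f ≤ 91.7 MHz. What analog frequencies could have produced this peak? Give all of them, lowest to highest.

85.4 MHz, 86.5 MHz

Frequencies that alias to 28.1 MHz are k·fs ± 28.1 MHz for integer k ≥ 0.
k=0: 28.1 MHz.
k=1: 29.2 MHz, 85.4 MHz.
k=2: 86.5 MHz, 142.7 MHz.
k=3: 143.8 MHz, 200 MHz.
Within [57.85 MHz, 91.7 MHz]: 85.4 MHz, 86.5 MHz.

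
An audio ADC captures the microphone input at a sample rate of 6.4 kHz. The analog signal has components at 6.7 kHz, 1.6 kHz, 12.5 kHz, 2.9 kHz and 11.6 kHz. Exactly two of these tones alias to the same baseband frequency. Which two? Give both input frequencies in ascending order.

fs/2 = 3.2 kHz.
6.7 kHz mod fs = 0.3 kHz.
0.3 kHz ≤ fs/2 = 3.2 kHz, appears at 0.3 kHz.
1.6 kHz ≤ fs/2 = 3.2 kHz, passes unchanged.
12.5 kHz mod fs = 6.1 kHz.
6.1 kHz > fs/2 = 3.2 kHz, folds to fs − 6.1 kHz = 0.3 kHz.
2.9 kHz ≤ fs/2 = 3.2 kHz, passes unchanged.
11.6 kHz mod fs = 5.2 kHz.
5.2 kHz > fs/2 = 3.2 kHz, folds to fs − 5.2 kHz = 1.2 kHz.
6.7 kHz and 12.5 kHz both map to 0.3 kHz.

6.7 kHz, 12.5 kHz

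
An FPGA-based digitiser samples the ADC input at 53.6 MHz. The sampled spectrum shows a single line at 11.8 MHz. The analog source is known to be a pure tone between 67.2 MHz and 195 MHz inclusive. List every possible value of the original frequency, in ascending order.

Frequencies that alias to 11.8 MHz are k·fs ± 11.8 MHz for integer k ≥ 0.
k=0: 11.8 MHz.
k=1: 41.8 MHz, 65.4 MHz.
k=2: 95.4 MHz, 119 MHz.
k=3: 149 MHz, 172.6 MHz.
k=4: 202.6 MHz, 226.2 MHz.
Within [67.2 MHz, 195 MHz]: 95.4 MHz, 119 MHz, 149 MHz, 172.6 MHz.

95.4 MHz, 119 MHz, 149 MHz, 172.6 MHz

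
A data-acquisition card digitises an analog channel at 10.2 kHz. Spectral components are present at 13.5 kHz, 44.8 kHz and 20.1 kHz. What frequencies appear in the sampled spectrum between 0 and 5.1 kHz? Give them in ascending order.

0.3 kHz, 3.3 kHz, 4 kHz

fs/2 = 5.1 kHz.
13.5 kHz mod fs = 3.3 kHz.
3.3 kHz ≤ fs/2 = 5.1 kHz, appears at 3.3 kHz.
44.8 kHz mod fs = 4 kHz.
4 kHz ≤ fs/2 = 5.1 kHz, appears at 4 kHz.
20.1 kHz mod fs = 9.9 kHz.
9.9 kHz > fs/2 = 5.1 kHz, folds to fs − 9.9 kHz = 0.3 kHz.
Distinct values: {0.3 kHz, 3.3 kHz, 4 kHz}.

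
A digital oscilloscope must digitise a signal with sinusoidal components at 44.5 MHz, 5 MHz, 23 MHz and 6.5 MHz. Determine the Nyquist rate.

89 MHz

Highest-frequency component: 44.5 MHz.
Nyquist rate = 2 × 44.5 MHz = 89 MHz.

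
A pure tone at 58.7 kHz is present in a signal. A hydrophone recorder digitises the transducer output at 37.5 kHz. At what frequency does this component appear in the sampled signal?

58.7 kHz mod fs = 21.2 kHz.
21.2 kHz > fs/2 = 18.75 kHz, folds to fs − 21.2 kHz = 16.3 kHz.

16.3 kHz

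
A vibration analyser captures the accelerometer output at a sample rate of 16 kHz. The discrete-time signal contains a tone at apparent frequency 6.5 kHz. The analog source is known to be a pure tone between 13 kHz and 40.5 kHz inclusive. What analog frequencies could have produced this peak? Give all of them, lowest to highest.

Frequencies that alias to 6.5 kHz are k·fs ± 6.5 kHz for integer k ≥ 0.
k=0: 6.5 kHz.
k=1: 9.5 kHz, 22.5 kHz.
k=2: 25.5 kHz, 38.5 kHz.
k=3: 41.5 kHz, 54.5 kHz.
Within [13 kHz, 40.5 kHz]: 22.5 kHz, 25.5 kHz, 38.5 kHz.

22.5 kHz, 25.5 kHz, 38.5 kHz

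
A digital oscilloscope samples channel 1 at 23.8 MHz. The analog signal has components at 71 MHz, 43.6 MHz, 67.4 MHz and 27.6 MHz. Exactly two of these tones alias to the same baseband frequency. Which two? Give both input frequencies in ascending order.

fs/2 = 11.9 MHz.
71 MHz mod fs = 23.4 MHz.
23.4 MHz > fs/2 = 11.9 MHz, folds to fs − 23.4 MHz = 0.4 MHz.
43.6 MHz mod fs = 19.8 MHz.
19.8 MHz > fs/2 = 11.9 MHz, folds to fs − 19.8 MHz = 4 MHz.
67.4 MHz mod fs = 19.8 MHz.
19.8 MHz > fs/2 = 11.9 MHz, folds to fs − 19.8 MHz = 4 MHz.
27.6 MHz mod fs = 3.8 MHz.
3.8 MHz ≤ fs/2 = 11.9 MHz, appears at 3.8 MHz.
43.6 MHz and 67.4 MHz both map to 4 MHz.

43.6 MHz, 67.4 MHz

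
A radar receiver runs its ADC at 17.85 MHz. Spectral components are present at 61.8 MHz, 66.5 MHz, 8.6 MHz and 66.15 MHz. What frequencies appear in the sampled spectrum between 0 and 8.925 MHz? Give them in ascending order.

4.9 MHz, 5.25 MHz, 8.25 MHz, 8.6 MHz

fs/2 = 8.925 MHz.
61.8 MHz mod fs = 8.25 MHz.
8.25 MHz ≤ fs/2 = 8.925 MHz, appears at 8.25 MHz.
66.5 MHz mod fs = 12.95 MHz.
12.95 MHz > fs/2 = 8.925 MHz, folds to fs − 12.95 MHz = 4.9 MHz.
8.6 MHz ≤ fs/2 = 8.925 MHz, passes unchanged.
66.15 MHz mod fs = 12.6 MHz.
12.6 MHz > fs/2 = 8.925 MHz, folds to fs − 12.6 MHz = 5.25 MHz.
Distinct values: {4.9 MHz, 5.25 MHz, 8.25 MHz, 8.6 MHz}.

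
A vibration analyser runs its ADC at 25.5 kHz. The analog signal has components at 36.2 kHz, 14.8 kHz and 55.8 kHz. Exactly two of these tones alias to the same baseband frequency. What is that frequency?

fs/2 = 12.75 kHz.
36.2 kHz mod fs = 10.7 kHz.
10.7 kHz ≤ fs/2 = 12.75 kHz, appears at 10.7 kHz.
14.8 kHz > fs/2 = 12.75 kHz, folds to fs − 14.8 kHz = 10.7 kHz.
55.8 kHz mod fs = 4.8 kHz.
4.8 kHz ≤ fs/2 = 12.75 kHz, appears at 4.8 kHz.
14.8 kHz and 36.2 kHz both map to 10.7 kHz.

10.7 kHz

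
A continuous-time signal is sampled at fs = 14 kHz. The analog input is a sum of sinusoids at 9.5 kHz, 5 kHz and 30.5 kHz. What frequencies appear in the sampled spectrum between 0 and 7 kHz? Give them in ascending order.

fs/2 = 7 kHz.
9.5 kHz > fs/2 = 7 kHz, folds to fs − 9.5 kHz = 4.5 kHz.
5 kHz ≤ fs/2 = 7 kHz, passes unchanged.
30.5 kHz mod fs = 2.5 kHz.
2.5 kHz ≤ fs/2 = 7 kHz, appears at 2.5 kHz.
Distinct values: {2.5 kHz, 4.5 kHz, 5 kHz}.

2.5 kHz, 4.5 kHz, 5 kHz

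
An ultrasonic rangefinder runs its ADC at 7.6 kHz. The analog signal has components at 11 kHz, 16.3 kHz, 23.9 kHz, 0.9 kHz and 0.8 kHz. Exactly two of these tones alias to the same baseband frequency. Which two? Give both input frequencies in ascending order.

16.3 kHz, 23.9 kHz

fs/2 = 3.8 kHz.
11 kHz mod fs = 3.4 kHz.
3.4 kHz ≤ fs/2 = 3.8 kHz, appears at 3.4 kHz.
16.3 kHz mod fs = 1.1 kHz.
1.1 kHz ≤ fs/2 = 3.8 kHz, appears at 1.1 kHz.
23.9 kHz mod fs = 1.1 kHz.
1.1 kHz ≤ fs/2 = 3.8 kHz, appears at 1.1 kHz.
0.9 kHz ≤ fs/2 = 3.8 kHz, passes unchanged.
0.8 kHz ≤ fs/2 = 3.8 kHz, passes unchanged.
16.3 kHz and 23.9 kHz both map to 1.1 kHz.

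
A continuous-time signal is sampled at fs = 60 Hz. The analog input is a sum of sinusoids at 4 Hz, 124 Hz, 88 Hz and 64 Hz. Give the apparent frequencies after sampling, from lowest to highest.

4 Hz, 28 Hz

fs/2 = 30 Hz.
4 Hz ≤ fs/2 = 30 Hz, passes unchanged.
124 Hz mod fs = 4 Hz.
4 Hz ≤ fs/2 = 30 Hz, appears at 4 Hz.
88 Hz mod fs = 28 Hz.
28 Hz ≤ fs/2 = 30 Hz, appears at 28 Hz.
64 Hz mod fs = 4 Hz.
4 Hz ≤ fs/2 = 30 Hz, appears at 4 Hz.
Distinct values: {4 Hz, 28 Hz}.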